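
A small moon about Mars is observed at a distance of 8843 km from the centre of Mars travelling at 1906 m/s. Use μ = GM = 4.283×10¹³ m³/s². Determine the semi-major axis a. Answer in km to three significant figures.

r = 8.843×10⁶ m.
Specific orbital energy ε = v²/2 − μ/r = (1906)²/2 − 4.283×10¹³/8.843×10⁶ = -3.027×10⁶ J/kg.
Since ε = −μ/(2a), a = −μ/(2ε) = 7.075×10⁶ m = 7074.8 km.

a ≈ 7070 km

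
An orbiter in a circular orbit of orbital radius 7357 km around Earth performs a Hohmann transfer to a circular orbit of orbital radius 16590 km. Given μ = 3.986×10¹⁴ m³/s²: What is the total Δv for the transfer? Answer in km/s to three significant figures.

Δv_total ≈ 2.36 km/s

r₁ = 7357 km = 7.357×10⁶ m.
r₂ = 16590 km = 1.659×10⁷ m.
Transfer ellipse a_t = (r₁ + r₂)/2 = 1.197×10⁷ m.
At r₁: circular v_c1 = √(μ/r₁) = 7361 m/s; transfer-perigee v_p = √[μ(2/r₁ − 1/a_t)] = 8664 m/s.
Δv₁ = v_p − v_c1 = 1304 m/s.
At r₂: circular v_c2 = √(μ/r₂) = 4902 m/s; transfer-apogee v_a = √[μ(2/r₂ − 1/a_t)] = 3842 m/s.
Δv₂ = v_c2 − v_a = 1059 m/s.
Total Δv = Δv₁ + Δv₂ = 2363 m/s = 2.363 km/s.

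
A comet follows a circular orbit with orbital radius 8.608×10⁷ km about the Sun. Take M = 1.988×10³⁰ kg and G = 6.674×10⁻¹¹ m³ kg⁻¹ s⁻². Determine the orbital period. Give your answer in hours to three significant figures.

μ = GM = 6.674×10⁻¹¹ × 1.988×10³⁰ = 1.327×10²⁰ m³/s².
r = 8.608×10⁷ km = 8.608×10¹⁰ m.
Kepler's third law: T = 2π√(r³/μ) = 2π√((8.608×10¹⁰)³ / 1.327×10²⁰).
r³/μ = 4.807×10¹² s², so T = 2π × 2.193×10⁶ = 1.378×10⁷ s.
Converting: 1.378×10⁷ s ÷ 3600 = 3827 hours.

T ≈ 3830 hours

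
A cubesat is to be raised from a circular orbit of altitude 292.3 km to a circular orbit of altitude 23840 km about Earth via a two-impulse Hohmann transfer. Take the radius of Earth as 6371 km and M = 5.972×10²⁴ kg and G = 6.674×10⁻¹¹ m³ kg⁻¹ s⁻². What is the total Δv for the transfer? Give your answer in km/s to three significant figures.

Δv_total ≈ 3.61 km/s

μ = GM = 6.674×10⁻¹¹ × 5.972×10²⁴ = 3.986×10¹⁴ m³/s².
r₁ = 6371 + 292.3 = 6663.3 km = 6.6633×10⁶ m.
r₂ = 6371 + 23840 = 30211 km = 3.0211×10⁷ m.
Transfer ellipse a_t = (r₁ + r₂)/2 = 1.844×10⁷ m.
At r₁: circular v_c1 = √(μ/r₁) = 7734 m/s; transfer-perigee v_p = √[μ(2/r₁ − 1/a_t)] = 9900 m/s.
Δv₁ = v_p − v_c1 = 2166 m/s.
At r₂: circular v_c2 = √(μ/r₂) = 3632 m/s; transfer-apogee v_a = √[μ(2/r₂ − 1/a_t)] = 2184 m/s.
Δv₂ = v_c2 − v_a = 1449 m/s.
Total Δv = Δv₁ + Δv₂ = 3615 m/s = 3.615 km/s.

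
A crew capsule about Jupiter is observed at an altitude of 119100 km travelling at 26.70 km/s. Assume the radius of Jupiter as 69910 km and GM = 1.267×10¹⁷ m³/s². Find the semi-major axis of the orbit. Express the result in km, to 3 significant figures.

a ≈ 2.02×10⁵ km

r = 69910 + 119100 = 1.8901×10⁵ km = 1.890×10⁸ m.
Specific orbital energy ε = v²/2 − μ/r = (26700)²/2 − 1.267×10¹⁷/1.890×10⁸ = -3.139×10⁸ J/kg.
Since ε = −μ/(2a), a = −μ/(2ε) = 2.018×10⁸ m = 2.0182×10⁵ km.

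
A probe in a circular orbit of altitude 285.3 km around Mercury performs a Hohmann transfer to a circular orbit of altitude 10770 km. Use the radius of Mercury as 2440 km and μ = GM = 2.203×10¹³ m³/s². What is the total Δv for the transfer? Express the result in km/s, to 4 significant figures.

Δv_total ≈ 1.354 km/s

r₁ = 2440 + 285.3 = 2725.3 km = 2.7253×10⁶ m.
r₂ = 2440 + 10770 = 13210 km = 1.3210×10⁷ m.
Transfer ellipse a_t = (r₁ + r₂)/2 = 7.968×10⁶ m.
At r₁: circular v_c1 = √(μ/r₁) = 2843 m/s; transfer-periherm v_p = √[μ(2/r₁ − 1/a_t)] = 3661 m/s.
Δv₁ = v_p − v_c1 = 817.7 m/s.
At r₂: circular v_c2 = √(μ/r₂) = 1291 m/s; transfer-apoherm v_a = √[μ(2/r₂ − 1/a_t)] = 755.3 m/s.
Δv₂ = v_c2 − v_a = 536.1 m/s.
Total Δv = Δv₁ + Δv₂ = 1354 m/s = 1.354 km/s.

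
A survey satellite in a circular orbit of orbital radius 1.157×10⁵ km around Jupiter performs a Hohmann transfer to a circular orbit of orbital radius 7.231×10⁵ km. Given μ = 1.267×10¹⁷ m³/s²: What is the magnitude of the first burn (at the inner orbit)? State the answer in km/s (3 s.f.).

r₁ = 1.157×10⁵ km = 1.157×10⁸ m.
r₂ = 7.231×10⁵ km = 7.231×10⁸ m.
Transfer ellipse a_t = (r₁ + r₂)/2 = 4.194×10⁸ m.
At r₁: circular v_c1 = √(μ/r₁) = 33090 m/s; transfer-perijove v_p = √[μ(2/r₁ − 1/a_t)] = 43450 m/s.
Δv₁ = v_p − v_c1 = 10360 m/s.
= 10.36 km/s.

Δv ≈ 10.4 km/s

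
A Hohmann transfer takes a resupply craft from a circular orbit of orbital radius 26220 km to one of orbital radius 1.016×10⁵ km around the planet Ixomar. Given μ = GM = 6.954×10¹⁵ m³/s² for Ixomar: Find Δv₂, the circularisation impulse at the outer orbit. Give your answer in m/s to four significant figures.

Δv ≈ 2974 m/s

r₁ = 26220 km = 2.622×10⁷ m.
r₂ = 1.016×10⁵ km = 1.016×10⁸ m.
Transfer ellipse a_t = (r₁ + r₂)/2 = 6.391×10⁷ m.
At r₁: circular v_c1 = √(μ/r₁) = 16290 m/s; transfer-periapsis v_p = √[μ(2/r₁ − 1/a_t)] = 20530 m/s.
At r₂: circular v_c2 = √(μ/r₂) = 8273 m/s; transfer-apoapsis v_a = √[μ(2/r₂ − 1/a_t)] = 5299 m/s.
Δv₂ = v_c2 − v_a = 2974 m/s.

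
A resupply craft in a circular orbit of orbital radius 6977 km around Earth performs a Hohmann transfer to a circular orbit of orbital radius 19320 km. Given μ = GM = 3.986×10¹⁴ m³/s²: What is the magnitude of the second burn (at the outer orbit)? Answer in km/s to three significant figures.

Δv ≈ 1.23 km/s

r₁ = 6977 km = 6.977×10⁶ m.
r₂ = 19320 km = 1.932×10⁷ m.
Transfer ellipse a_t = (r₁ + r₂)/2 = 1.315×10⁷ m.
At r₁: circular v_c1 = √(μ/r₁) = 7558 m/s; transfer-perigee v_p = √[μ(2/r₁ − 1/a_t)] = 9162 m/s.
At r₂: circular v_c2 = √(μ/r₂) = 4542 m/s; transfer-apogee v_a = √[μ(2/r₂ − 1/a_t)] = 3309 m/s.
Δv₂ = v_c2 − v_a = 1233 m/s.
= 1.233 km/s.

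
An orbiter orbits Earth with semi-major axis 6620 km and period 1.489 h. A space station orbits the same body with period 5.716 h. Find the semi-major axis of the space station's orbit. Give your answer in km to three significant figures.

Kepler's third law: a³ ∝ T², so a₂ = a₁ (T₂/T₁)^(2/3).
T₂/T₁ = 3.839, (T₂/T₁)^(2/3) = 2.452.
a₂ = 6620 × 2.452 = 16230 km.

a₂ ≈ 16200 km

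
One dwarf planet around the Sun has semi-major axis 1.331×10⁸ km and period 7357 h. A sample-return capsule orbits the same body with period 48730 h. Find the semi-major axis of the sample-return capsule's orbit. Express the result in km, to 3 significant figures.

Kepler's third law: a³ ∝ T², so a₂ = a₁ (T₂/T₁)^(2/3).
T₂/T₁ = 6.624, (T₂/T₁)^(2/3) = 3.527.
a₂ = 1.331×10⁸ × 3.527 = 4.694×10⁸ km.

a₂ ≈ 4.69×10⁸ km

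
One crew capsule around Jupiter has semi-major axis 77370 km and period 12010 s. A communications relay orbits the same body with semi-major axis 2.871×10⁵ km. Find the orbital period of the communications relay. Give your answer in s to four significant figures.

Kepler's third law: T² ∝ a³, so T₂ = T₁ (a₂/a₁)^(3/2).
a₂/a₁ = 3.711, (a₂/a₁)^(3/2) = 7.148.
T₂ = 12010 × 7.148 = 85850 s.

T₂ ≈ 85850 s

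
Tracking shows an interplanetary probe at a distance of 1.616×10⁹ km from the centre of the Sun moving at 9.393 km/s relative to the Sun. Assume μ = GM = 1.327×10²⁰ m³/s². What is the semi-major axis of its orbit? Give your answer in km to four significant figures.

r = 1.616×10¹² m.
Vis-viva rearranged: 1/a = 2/r − v²/μ = 1.238×10⁻¹² − 6.649×10⁻¹³ = 5.728×10⁻¹³ m⁻¹.
a = 1.746×10¹² m = 1.7460×10⁹ km.

a ≈ 1.746×10⁹ km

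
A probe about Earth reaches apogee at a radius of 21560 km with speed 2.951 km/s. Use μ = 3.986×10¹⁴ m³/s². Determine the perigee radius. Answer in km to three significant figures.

r_a = 2.156×10⁷ m.
Specific energy ε = v²/2 − μ/r = -1.413×10⁷ J/kg, so a = −μ/(2ε) = 1.410×10⁷ m.
The apsides satisfy r_p + r_a = 2a, so the perigee radius is 2a − r_a = 6.642×10⁶ m = 6642.0 km.

perigee radius ≈ 6640 km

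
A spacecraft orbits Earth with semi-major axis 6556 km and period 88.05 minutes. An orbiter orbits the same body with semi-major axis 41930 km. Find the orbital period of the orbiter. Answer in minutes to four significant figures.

Kepler's third law: T² ∝ a³, so T₂ = T₁ (a₂/a₁)^(3/2).
a₂/a₁ = 6.396, (a₂/a₁)^(3/2) = 16.17.
T₂ = 88.05 × 16.17 = 1424 minutes.

T₂ ≈ 1424 minutes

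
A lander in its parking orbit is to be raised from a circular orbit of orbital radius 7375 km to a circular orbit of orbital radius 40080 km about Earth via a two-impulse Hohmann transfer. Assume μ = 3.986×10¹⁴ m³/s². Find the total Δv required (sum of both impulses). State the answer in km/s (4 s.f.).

Δv_total ≈ 3.599 km/s

r₁ = 7375 km = 7.375×10⁶ m.
r₂ = 40080 km = 4.008×10⁷ m.
Transfer ellipse a_t = (r₁ + r₂)/2 = 2.373×10⁷ m.
At r₁: circular v_c1 = √(μ/r₁) = 7352 m/s; transfer-perigee v_p = √[μ(2/r₁ − 1/a_t)] = 9555 m/s.
Δv₁ = v_p − v_c1 = 2203 m/s.
At r₂: circular v_c2 = √(μ/r₂) = 3154 m/s; transfer-apogee v_a = √[μ(2/r₂ − 1/a_t)] = 1758 m/s.
Δv₂ = v_c2 − v_a = 1395 m/s.
Total Δv = Δv₁ + Δv₂ = 3599 m/s = 3.599 km/s.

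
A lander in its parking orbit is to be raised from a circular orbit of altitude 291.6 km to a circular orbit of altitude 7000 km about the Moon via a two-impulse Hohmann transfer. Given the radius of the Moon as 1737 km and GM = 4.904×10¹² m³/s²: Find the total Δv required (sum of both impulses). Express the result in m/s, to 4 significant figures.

r₁ = 1737 + 291.6 = 2028.6 km = 2.0286×10⁶ m.
r₂ = 1737 + 7000 = 8737.0 km = 8.7370×10⁶ m.
Transfer ellipse a_t = (r₁ + r₂)/2 = 5.383×10⁶ m.
At r₁: circular v_c1 = √(μ/r₁) = 1555 m/s; transfer-perilune v_p = √[μ(2/r₁ − 1/a_t)] = 1981 m/s.
Δv₁ = v_p − v_c1 = 426.1 m/s.
At r₂: circular v_c2 = √(μ/r₂) = 749.2 m/s; transfer-apolune v_a = √[μ(2/r₂ − 1/a_t)] = 459.9 m/s.
Δv₂ = v_c2 − v_a = 289.3 m/s.
Total Δv = Δv₁ + Δv₂ = 715.3 m/s.

Δv_total ≈ 715.3 m/s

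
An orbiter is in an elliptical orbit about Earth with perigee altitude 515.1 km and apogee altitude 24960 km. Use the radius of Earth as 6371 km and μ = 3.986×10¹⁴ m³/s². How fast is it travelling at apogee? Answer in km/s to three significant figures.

r_p = 6371 + 515.1 = 6886.1 km = 6.8861×10⁶ m.
r_a = 6371 + 24960 = 31331 km = 3.1331×10⁷ m.
Semi-major axis a = (r_p + r_a)/2 = 19109 km = 1.911×10⁷ m.
Vis-viva: v² = μ(2/r − 1/a) = 3.986×10¹⁴ × (6.383×10⁻⁸ − 5.233×10⁻⁸) = 4.585×10⁶ m²/s².
v = 2141 m/s = 2.141 km/s.

v ≈ 2.14 km/s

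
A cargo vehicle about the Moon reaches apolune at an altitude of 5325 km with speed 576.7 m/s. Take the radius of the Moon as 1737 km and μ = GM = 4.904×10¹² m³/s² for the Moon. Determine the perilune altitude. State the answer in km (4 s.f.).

r_a = 1737 + 5325 = 7062.0 km = 7.062×10⁶ m.
Specific energy ε = v²/2 − μ/r = -5.281×10⁵ J/kg, so a = −μ/(2ε) = 4.643×10⁶ m.
The apsides satisfy r_p + r_a = 2a, so the perilune radius is 2a − r_a = 2.224×10⁶ m = 2223.6 km.
Perilune altitude = 2223.6 − 1737 = 486.60 km.

perilune altitude ≈ 486.6 km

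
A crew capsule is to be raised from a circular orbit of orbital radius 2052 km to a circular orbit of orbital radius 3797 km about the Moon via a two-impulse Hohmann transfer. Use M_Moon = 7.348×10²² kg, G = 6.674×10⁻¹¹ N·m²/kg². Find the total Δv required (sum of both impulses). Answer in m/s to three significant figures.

μ = GM = 6.674×10⁻¹¹ × 7.348×10²² = 4.904×10¹² m³/s².
r₁ = 2052 km = 2.052×10⁶ m.
r₂ = 3797 km = 3.797×10⁶ m.
Transfer ellipse a_t = (r₁ + r₂)/2 = 2.924×10⁶ m.
At r₁: circular v_c1 = √(μ/r₁) = 1546 m/s; transfer-perilune v_p = √[μ(2/r₁ − 1/a_t)] = 1762 m/s.
Δv₁ = v_p − v_c1 = 215.6 m/s.
At r₂: circular v_c2 = √(μ/r₂) = 1136 m/s; transfer-apolune v_a = √[μ(2/r₂ − 1/a_t)] = 952.0 m/s.
Δv₂ = v_c2 − v_a = 184.5 m/s.
Total Δv = Δv₁ + Δv₂ = 400.1 m/s.

Δv_total ≈ 400 m/s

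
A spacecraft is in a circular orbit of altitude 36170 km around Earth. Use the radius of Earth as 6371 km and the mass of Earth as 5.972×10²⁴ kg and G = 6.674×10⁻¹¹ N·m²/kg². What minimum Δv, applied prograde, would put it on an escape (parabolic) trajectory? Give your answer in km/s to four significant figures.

μ = GM = 6.674×10⁻¹¹ × 5.972×10²⁴ = 3.986×10¹⁴ m³/s².
r = 6371 + 36170 = 42541 km = 4.2541×10⁷ m.
Circular speed v_c = √(μ/r) = 3061 m/s.
Escape speed v_esc = √(2μ/r) = √2 × v_c = 4329 m/s.
Δv = v_esc − v_c = 1268 m/s = 1.268 km/s.

Δv ≈ 1.268 km/s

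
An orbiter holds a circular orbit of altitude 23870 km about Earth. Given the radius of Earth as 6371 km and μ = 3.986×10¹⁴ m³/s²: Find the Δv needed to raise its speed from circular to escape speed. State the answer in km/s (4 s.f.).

Δv ≈ 1.504 km/s

r = 6371 + 23870 = 30241 km = 3.0241×10⁷ m.
Circular speed v_c = √(μ/r) = 3631 m/s.
Escape speed v_esc = √(2μ/r) = √2 × v_c = 5134 m/s.
Δv = v_esc − v_c = 1504 m/s = 1.504 km/s.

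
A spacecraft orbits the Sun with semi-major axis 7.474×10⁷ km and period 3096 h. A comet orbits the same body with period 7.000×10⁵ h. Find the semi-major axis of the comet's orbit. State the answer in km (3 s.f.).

Kepler's third law: a³ ∝ T², so a₂ = a₁ (T₂/T₁)^(2/3).
T₂/T₁ = 226.1, (T₂/T₁)^(2/3) = 37.11.
a₂ = 7.474×10⁷ × 37.11 = 2.774×10⁹ km.

a₂ ≈ 2.77×10⁹ km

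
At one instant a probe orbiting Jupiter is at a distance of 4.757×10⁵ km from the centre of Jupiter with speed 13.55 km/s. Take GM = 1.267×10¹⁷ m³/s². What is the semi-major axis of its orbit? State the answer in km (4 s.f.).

r = 4.757×10⁸ m.
Vis-viva rearranged: 1/a = 2/r − v²/μ = 4.204×10⁻⁹ − 1.449×10⁻⁹ = 2.755×10⁻⁹ m⁻¹.
a = 3.629×10⁸ m = 3.6295×10⁵ km.

a ≈ 3.629×10⁵ km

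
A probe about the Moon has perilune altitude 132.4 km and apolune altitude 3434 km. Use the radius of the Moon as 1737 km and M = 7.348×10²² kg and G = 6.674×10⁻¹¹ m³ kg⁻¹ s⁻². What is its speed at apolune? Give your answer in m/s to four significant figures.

μ = GM = 6.674×10⁻¹¹ × 7.348×10²² = 4.904×10¹² m³/s².
r_p = 1737 + 132.4 = 1869.4 km = 1.8694×10⁶ m.
r_a = 1737 + 3434 = 5171.0 km = 5.1710×10⁶ m.
Semi-major axis a = (r_p + r_a)/2 = 3520.2 km = 3.520×10⁶ m.
Vis-viva: v² = μ(2/r − 1/a) = 4.904×10¹² × (3.868×10⁻⁷ − 2.841×10⁻⁷) = 5.036×10⁵ m²/s².
v = 709.7 m/s.

v ≈ 709.7 m/s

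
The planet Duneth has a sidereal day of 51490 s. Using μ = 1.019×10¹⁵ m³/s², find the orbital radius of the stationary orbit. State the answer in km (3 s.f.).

A synchronous orbit has period T, so by Kepler's third law a = (μT²/4π²)^(1/3).
μT²/4π² = 1.019×10¹⁵ × (5.149×10⁴)² / 39.48 = 6.843×10²² m³.
a = 4.090×10⁷ m = 40903 km.

r_sync ≈ 40900 km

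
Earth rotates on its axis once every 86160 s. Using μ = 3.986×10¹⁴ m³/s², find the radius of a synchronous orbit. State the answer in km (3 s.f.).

A synchronous orbit has period T, so by Kepler's third law a = (μT²/4π²)^(1/3).
μT²/4π² = 3.986×10¹⁴ × (8.616×10⁴)² / 39.48 = 7.495×10²² m³.
a = 4.216×10⁷ m = 42163 km.

r_sync ≈ 42200 km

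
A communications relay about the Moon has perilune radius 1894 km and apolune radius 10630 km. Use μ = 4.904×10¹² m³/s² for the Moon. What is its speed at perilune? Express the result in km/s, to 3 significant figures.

v ≈ 2.10 km/s

Semi-major axis a = (r_p + r_a)/2 = 6262.0 km = 6.262×10⁶ m.
Vis-viva: v² = μ(2/r − 1/a) = 4.904×10¹² × (1.056×10⁻⁶ − 1.597×10⁻⁷) = 4.395×10⁶ m²/s².
v = 2097 m/s = 2.097 km/s.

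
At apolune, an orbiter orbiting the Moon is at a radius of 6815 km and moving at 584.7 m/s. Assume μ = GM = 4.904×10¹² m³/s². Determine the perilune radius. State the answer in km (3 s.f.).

r_a = 6.815×10⁶ m.
Specific energy ε = v²/2 − μ/r = -5.487×10⁵ J/kg, so a = −μ/(2ε) = 4.469×10⁶ m.
The apsides satisfy r_p + r_a = 2a, so the perilune radius is 2a − r_a = 2.123×10⁶ m = 2123.3 km.

perilune radius ≈ 2120 km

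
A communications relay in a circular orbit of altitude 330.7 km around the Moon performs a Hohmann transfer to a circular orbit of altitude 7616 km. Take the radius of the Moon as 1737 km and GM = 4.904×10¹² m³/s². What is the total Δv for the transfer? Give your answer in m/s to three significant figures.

Δv_total ≈ 719 m/s

r₁ = 1737 + 330.7 = 2067.7 km = 2.0677×10⁶ m.
r₂ = 1737 + 7616 = 9353.0 km = 9.3530×10⁶ m.
Transfer ellipse a_t = (r₁ + r₂)/2 = 5.710×10⁶ m.
At r₁: circular v_c1 = √(μ/r₁) = 1540 m/s; transfer-perilune v_p = √[μ(2/r₁ − 1/a_t)] = 1971 m/s.
Δv₁ = v_p − v_c1 = 430.9 m/s.
At r₂: circular v_c2 = √(μ/r₂) = 724.1 m/s; transfer-apolune v_a = √[μ(2/r₂ − 1/a_t)] = 435.7 m/s.
Δv₂ = v_c2 − v_a = 288.4 m/s.
Total Δv = Δv₁ + Δv₂ = 719.3 m/s.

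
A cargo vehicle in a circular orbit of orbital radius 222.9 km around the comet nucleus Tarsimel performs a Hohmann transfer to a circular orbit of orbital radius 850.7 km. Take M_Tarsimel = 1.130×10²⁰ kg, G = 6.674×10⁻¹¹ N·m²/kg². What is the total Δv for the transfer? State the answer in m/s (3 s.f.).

μ = GM = 6.674×10⁻¹¹ × 1.130×10²⁰ = 7.542×10⁹ m³/s².
r₁ = 222.9 km = 2.229×10⁵ m.
r₂ = 850.7 km = 8.507×10⁵ m.
Transfer ellipse a_t = (r₁ + r₂)/2 = 5.368×10⁵ m.
At r₁: circular v_c1 = √(μ/r₁) = 183.9 m/s; transfer-periapsis v_p = √[μ(2/r₁ − 1/a_t)] = 231.6 m/s.
Δv₁ = v_p − v_c1 = 47.62 m/s.
At r₂: circular v_c2 = √(μ/r₂) = 94.16 m/s; transfer-apoapsis v_a = √[μ(2/r₂ − 1/a_t)] = 60.67 m/s.
Δv₂ = v_c2 − v_a = 33.48 m/s.
Total Δv = Δv₁ + Δv₂ = 81.10 m/s.

Δv_total ≈ 81.1 m/s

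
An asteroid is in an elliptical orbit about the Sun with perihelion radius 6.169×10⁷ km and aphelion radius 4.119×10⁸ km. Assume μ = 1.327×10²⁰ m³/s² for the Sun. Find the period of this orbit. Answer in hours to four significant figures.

T ≈ 17460 hours

Semi-major axis a = (r_p + r_a)/2 = (6.1690×10⁷ + 4.1190×10⁸)/2 = 2.3680×10⁸ km = 2.368×10¹¹ m.
By Kepler's third law T = 2π√(a³/μ) = 2π × 1.000×10⁷ = 6.285×10⁷ s.
= 17460 hours.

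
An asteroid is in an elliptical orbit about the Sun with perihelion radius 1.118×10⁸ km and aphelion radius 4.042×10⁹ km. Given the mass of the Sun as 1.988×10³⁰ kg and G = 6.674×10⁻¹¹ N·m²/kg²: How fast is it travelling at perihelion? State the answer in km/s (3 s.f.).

μ = GM = 6.674×10⁻¹¹ × 1.988×10³⁰ = 1.327×10²⁰ m³/s².
Semi-major axis a = (r_p + r_a)/2 = 2.0769×10⁹ km = 2.077×10¹² m.
Vis-viva: v² = μ(2/r − 1/a) = 1.327×10²⁰ × (1.789×10⁻¹¹ − 4.815×10⁻¹³) = 2.310×10⁹ m²/s².
v = 48060 m/s = 48.06 km/s.

v ≈ 48.1 km/s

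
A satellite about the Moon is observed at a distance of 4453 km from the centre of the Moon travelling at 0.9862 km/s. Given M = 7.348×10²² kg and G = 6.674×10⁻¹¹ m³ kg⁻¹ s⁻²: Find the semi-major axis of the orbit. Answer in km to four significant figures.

μ = GM = 6.674×10⁻¹¹ × 7.348×10²² = 4.904×10¹² m³/s².
r = 4.453×10⁶ m.
Specific orbital energy ε = v²/2 − μ/r = (986.2)²/2 − 4.904×10¹²/4.453×10⁶ = -6.150×10⁵ J/kg.
Since ε = −μ/(2a), a = −μ/(2ε) = 3.987×10⁶ m = 3987.1 km.

a ≈ 3987 km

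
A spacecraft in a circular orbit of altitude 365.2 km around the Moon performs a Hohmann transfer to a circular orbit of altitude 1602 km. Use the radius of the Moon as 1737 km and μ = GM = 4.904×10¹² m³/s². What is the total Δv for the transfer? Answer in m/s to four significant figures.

Δv_total ≈ 311.3 m/s

r₁ = 1737 + 365.2 = 2102.2 km = 2.1022×10⁶ m.
r₂ = 1737 + 1602 = 3339.0 km = 3.3390×10⁶ m.
Transfer ellipse a_t = (r₁ + r₂)/2 = 2.721×10⁶ m.
At r₁: circular v_c1 = √(μ/r₁) = 1527 m/s; transfer-perilune v_p = √[μ(2/r₁ − 1/a_t)] = 1692 m/s.
Δv₁ = v_p − v_c1 = 164.7 m/s.
At r₂: circular v_c2 = √(μ/r₂) = 1212 m/s; transfer-apolune v_a = √[μ(2/r₂ − 1/a_t)] = 1065 m/s.
Δv₂ = v_c2 − v_a = 146.6 m/s.
Total Δv = Δv₁ + Δv₂ = 311.3 m/s.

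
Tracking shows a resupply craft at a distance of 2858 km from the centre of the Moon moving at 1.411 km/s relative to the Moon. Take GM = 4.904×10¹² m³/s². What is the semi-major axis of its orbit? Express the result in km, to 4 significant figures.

a ≈ 3404 km

r = 2.858×10⁶ m.
Vis-viva rearranged: 1/a = 2/r − v²/μ = 6.998×10⁻⁷ − 4.060×10⁻⁷ = 2.938×10⁻⁷ m⁻¹.
a = 3.404×10⁶ m = 3403.5 km.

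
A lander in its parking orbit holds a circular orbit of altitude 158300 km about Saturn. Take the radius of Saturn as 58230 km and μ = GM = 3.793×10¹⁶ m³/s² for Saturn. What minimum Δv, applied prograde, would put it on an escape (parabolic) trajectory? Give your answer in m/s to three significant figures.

Δv ≈ 5480 m/s

r = 58230 + 158300 = 216530 km = 2.1653×10⁸ m.
Circular speed v_c = √(μ/r) = 13240 m/s.
Escape speed v_esc = √(2μ/r) = √2 × v_c = 18720 m/s.
Δv = v_esc − v_c = 5482 m/s.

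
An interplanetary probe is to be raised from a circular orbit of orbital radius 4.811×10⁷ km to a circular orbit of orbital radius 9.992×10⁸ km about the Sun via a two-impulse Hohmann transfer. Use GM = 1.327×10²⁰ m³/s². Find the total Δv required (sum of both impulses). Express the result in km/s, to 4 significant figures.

r₁ = 4.811×10⁷ km = 4.811×10¹⁰ m.
r₂ = 9.992×10⁸ km = 9.992×10¹¹ m.
Transfer ellipse a_t = (r₁ + r₂)/2 = 5.237×10¹¹ m.
At r₁: circular v_c1 = √(μ/r₁) = 52520 m/s; transfer-perihelion v_p = √[μ(2/r₁ − 1/a_t)] = 72550 m/s.
Δv₁ = v_p − v_c1 = 20030 m/s.
At r₂: circular v_c2 = √(μ/r₂) = 11520 m/s; transfer-aphelion v_a = √[μ(2/r₂ − 1/a_t)] = 3493 m/s.
Δv₂ = v_c2 − v_a = 8031 m/s.
Total Δv = Δv₁ + Δv₂ = 28060 m/s = 28.06 km/s.

Δv_total ≈ 28.06 km/s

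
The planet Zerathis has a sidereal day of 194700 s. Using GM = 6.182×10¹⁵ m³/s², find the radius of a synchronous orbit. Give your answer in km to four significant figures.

A synchronous orbit has period T, so by Kepler's third law a = (μT²/4π²)^(1/3).
μT²/4π² = 6.182×10¹⁵ × (1.947×10⁵)² / 39.48 = 5.936×10²⁴ m³.
a = 1.811×10⁸ m = 1.8106×10⁵ km.

r_sync ≈ 1.811×10⁵ km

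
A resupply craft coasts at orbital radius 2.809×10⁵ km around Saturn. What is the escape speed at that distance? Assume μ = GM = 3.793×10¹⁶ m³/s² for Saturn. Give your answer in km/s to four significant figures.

r = 2.809×10⁵ km = 2.809×10⁸ m.
Escape speed v_esc = √(2μ/r) = √(2 × 3.793×10¹⁶ / 2.809×10⁸) = √(2.701×10⁸) = 16430 m/s.
= 16.43 km/s.

v_esc ≈ 16.43 km/s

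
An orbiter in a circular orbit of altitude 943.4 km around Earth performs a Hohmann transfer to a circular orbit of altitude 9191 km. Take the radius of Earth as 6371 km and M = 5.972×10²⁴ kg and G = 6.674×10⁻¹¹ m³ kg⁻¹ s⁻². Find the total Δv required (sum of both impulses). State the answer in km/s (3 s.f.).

μ = GM = 6.674×10⁻¹¹ × 5.972×10²⁴ = 3.986×10¹⁴ m³/s².
r₁ = 6371 + 943.4 = 7314.4 km = 7.3144×10⁶ m.
r₂ = 6371 + 9191 = 15562 km = 1.5562×10⁷ m.
Transfer ellipse a_t = (r₁ + r₂)/2 = 1.144×10⁷ m.
At r₁: circular v_c1 = √(μ/r₁) = 7382 m/s; transfer-perigee v_p = √[μ(2/r₁ − 1/a_t)] = 8610 m/s.
Δv₁ = v_p − v_c1 = 1228 m/s.
At r₂: circular v_c2 = √(μ/r₂) = 5061 m/s; transfer-apogee v_a = √[μ(2/r₂ − 1/a_t)] = 4047 m/s.
Δv₂ = v_c2 − v_a = 1014 m/s.
Total Δv = Δv₁ + Δv₂ = 2242 m/s = 2.242 km/s.

Δv_total ≈ 2.24 km/s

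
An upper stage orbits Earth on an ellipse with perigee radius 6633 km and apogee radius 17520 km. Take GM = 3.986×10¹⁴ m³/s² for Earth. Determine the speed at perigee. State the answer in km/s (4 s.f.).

v ≈ 9.337 km/s

Semi-major axis a = (r_p + r_a)/2 = 12076 km = 1.208×10⁷ m.
Vis-viva: v² = μ(2/r − 1/a) = 3.986×10¹⁴ × (3.015×10⁻⁷ − 8.281×10⁻⁸) = 8.718×10⁷ m²/s².
v = 9337 m/s = 9.337 km/s.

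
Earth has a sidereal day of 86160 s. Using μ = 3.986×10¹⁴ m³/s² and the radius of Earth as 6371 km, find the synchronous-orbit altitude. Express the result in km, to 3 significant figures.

h_sync ≈ 35800 km

A synchronous orbit has period T, so by Kepler's third law a = (μT²/4π²)^(1/3).
μT²/4π² = 3.986×10¹⁴ × (8.616×10⁴)² / 39.48 = 7.495×10²² m³.
a = 4.216×10⁷ m = 42163 km.
Altitude h = a − R = 42163 − 6371 = 35792 km.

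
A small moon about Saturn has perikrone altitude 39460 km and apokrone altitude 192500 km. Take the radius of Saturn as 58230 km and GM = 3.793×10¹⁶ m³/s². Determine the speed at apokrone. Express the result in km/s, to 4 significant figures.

r_p = 58230 + 39460 = 97690 km = 9.7690×10⁷ m.
r_a = 58230 + 192500 = 250730 km = 2.5073×10⁸ m.
Semi-major axis a = (r_p + r_a)/2 = 1.7421×10⁵ km = 1.742×10⁸ m.
Vis-viva: v² = μ(2/r − 1/a) = 3.793×10¹⁶ × (7.977×10⁻⁹ − 5.740×10⁻⁹) = 8.483×10⁷ m²/s².
v = 9210 m/s = 9.210 km/s.

v ≈ 9.210 km/s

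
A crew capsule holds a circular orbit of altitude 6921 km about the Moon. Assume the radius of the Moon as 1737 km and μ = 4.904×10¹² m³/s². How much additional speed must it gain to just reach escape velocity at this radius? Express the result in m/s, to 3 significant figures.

r = 1737 + 6921 = 8658.0 km = 8.6580×10⁶ m.
Circular speed v_c = √(μ/r) = 752.6 m/s.
Escape speed v_esc = √(2μ/r) = √2 × v_c = 1064 m/s.
Δv = v_esc − v_c = 311.7 m/s.

Δv ≈ 312 m/s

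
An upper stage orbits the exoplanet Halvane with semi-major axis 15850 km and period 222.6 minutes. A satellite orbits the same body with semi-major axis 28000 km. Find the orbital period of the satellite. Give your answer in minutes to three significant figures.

Kepler's third law: T² ∝ a³, so T₂ = T₁ (a₂/a₁)^(3/2).
a₂/a₁ = 1.767, (a₂/a₁)^(3/2) = 2.348.
T₂ = 222.6 × 2.348 = 522.7 minutes.

T₂ ≈ 523 minutes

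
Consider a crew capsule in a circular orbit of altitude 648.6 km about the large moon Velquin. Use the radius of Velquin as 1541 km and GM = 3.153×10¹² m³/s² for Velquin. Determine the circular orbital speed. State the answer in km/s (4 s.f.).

r = 1541 + 648.6 = 2189.6 km = 2.1896×10⁶ m.
For a circular orbit v = √(μ/r) = √(3.153×10¹² / 2.190×10⁶) = √(1.440×10⁶) = 1200 m/s.
That is 1.200 km/s.

v ≈ 1.200 km/s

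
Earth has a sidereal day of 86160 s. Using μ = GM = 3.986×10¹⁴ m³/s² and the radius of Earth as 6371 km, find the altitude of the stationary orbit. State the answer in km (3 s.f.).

A synchronous orbit has period T, so by Kepler's third law a = (μT²/4π²)^(1/3).
μT²/4π² = 3.986×10¹⁴ × (8.616×10⁴)² / 39.48 = 7.495×10²² m³.
a = 4.216×10⁷ m = 42163 km.
Altitude h = a − R = 42163 − 6371 = 35792 km.

h_sync ≈ 35800 km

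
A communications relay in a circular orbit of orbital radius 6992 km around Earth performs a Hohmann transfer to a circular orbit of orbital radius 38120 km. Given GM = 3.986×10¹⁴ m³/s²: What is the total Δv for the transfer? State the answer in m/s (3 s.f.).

Δv_total ≈ 3700 m/s

r₁ = 6992 km = 6.992×10⁶ m.
r₂ = 38120 km = 3.812×10⁷ m.
Transfer ellipse a_t = (r₁ + r₂)/2 = 2.256×10⁷ m.
At r₁: circular v_c1 = √(μ/r₁) = 7550 m/s; transfer-perigee v_p = √[μ(2/r₁ − 1/a_t)] = 9816 m/s.
Δv₁ = v_p − v_c1 = 2265 m/s.
At r₂: circular v_c2 = √(μ/r₂) = 3234 m/s; transfer-apogee v_a = √[μ(2/r₂ − 1/a_t)] = 1800 m/s.
Δv₂ = v_c2 − v_a = 1433 m/s.
Total Δv = Δv₁ + Δv₂ = 3698 m/s.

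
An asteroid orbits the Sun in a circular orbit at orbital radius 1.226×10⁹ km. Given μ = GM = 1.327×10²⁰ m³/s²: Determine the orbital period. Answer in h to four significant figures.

T ≈ 205700 h

r = 1.226×10⁹ km = 1.226×10¹² m.
Kepler's third law: T = 2π√(r³/μ) = 2π√((1.226×10¹²)³ / 1.327×10²⁰).
r³/μ = 1.389×10¹⁶ s², so T = 2π × 1.178×10⁸ = 7.404×10⁸ s.
Converting: 7.404×10⁸ s ÷ 3600 = 2.057×10⁵ h.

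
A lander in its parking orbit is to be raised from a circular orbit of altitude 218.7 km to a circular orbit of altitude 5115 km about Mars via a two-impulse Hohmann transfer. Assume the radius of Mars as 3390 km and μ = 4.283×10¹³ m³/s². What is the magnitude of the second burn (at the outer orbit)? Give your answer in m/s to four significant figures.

r₁ = 3390 + 218.7 = 3608.7 km = 3.6087×10⁶ m.
r₂ = 3390 + 5115 = 8505.0 km = 8.5050×10⁶ m.
Transfer ellipse a_t = (r₁ + r₂)/2 = 6.057×10⁶ m.
At r₁: circular v_c1 = √(μ/r₁) = 3445 m/s; transfer-periapsis v_p = √[μ(2/r₁ − 1/a_t)] = 4082 m/s.
At r₂: circular v_c2 = √(μ/r₂) = 2244 m/s; transfer-apoapsis v_a = √[μ(2/r₂ − 1/a_t)] = 1732 m/s.
Δv₂ = v_c2 − v_a = 511.9 m/s.

Δv ≈ 511.9 m/s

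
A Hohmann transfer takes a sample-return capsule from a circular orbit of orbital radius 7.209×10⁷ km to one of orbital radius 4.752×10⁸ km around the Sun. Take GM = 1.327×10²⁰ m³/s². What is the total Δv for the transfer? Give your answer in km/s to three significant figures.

Δv_total ≈ 21.8 km/s

r₁ = 7.209×10⁷ km = 7.209×10¹⁰ m.
r₂ = 4.752×10⁸ km = 4.752×10¹¹ m.
Transfer ellipse a_t = (r₁ + r₂)/2 = 2.736×10¹¹ m.
At r₁: circular v_c1 = √(μ/r₁) = 42900 m/s; transfer-perihelion v_p = √[μ(2/r₁ − 1/a_t)] = 56540 m/s.
Δv₁ = v_p − v_c1 = 13630 m/s.
At r₂: circular v_c2 = √(μ/r₂) = 16710 m/s; transfer-aphelion v_a = √[μ(2/r₂ − 1/a_t)] = 8577 m/s.
Δv₂ = v_c2 − v_a = 8134 m/s.
Total Δv = Δv₁ + Δv₂ = 21770 m/s = 21.77 km/s.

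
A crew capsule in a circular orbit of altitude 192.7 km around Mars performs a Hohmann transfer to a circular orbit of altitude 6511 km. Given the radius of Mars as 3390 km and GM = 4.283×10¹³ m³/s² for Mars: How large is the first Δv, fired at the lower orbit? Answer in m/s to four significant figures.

Δv ≈ 732.5 m/s

r₁ = 3390 + 192.7 = 3582.7 km = 3.5827×10⁶ m.
r₂ = 3390 + 6511 = 9901.0 km = 9.9010×10⁶ m.
Transfer ellipse a_t = (r₁ + r₂)/2 = 6.742×10⁶ m.
At r₁: circular v_c1 = √(μ/r₁) = 3458 m/s; transfer-periapsis v_p = √[μ(2/r₁ − 1/a_t)] = 4190 m/s.
Δv₁ = v_p − v_c1 = 732.5 m/s.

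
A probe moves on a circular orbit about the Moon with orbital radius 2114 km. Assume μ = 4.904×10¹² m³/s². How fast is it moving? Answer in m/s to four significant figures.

r = 2114 km = 2.114×10⁶ m.
For a circular orbit v = √(μ/r) = √(4.904×10¹² / 2.114×10⁶) = √(2.320×10⁶) = 1523 m/s.

v ≈ 1523 m/s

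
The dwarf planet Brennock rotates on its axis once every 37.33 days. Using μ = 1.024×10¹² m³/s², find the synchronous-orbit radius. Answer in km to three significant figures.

r_sync ≈ 64600 km

T = 37.33 days = 3.225×10⁶ s.
A synchronous orbit has period T, so by Kepler's third law a = (μT²/4π²)^(1/3).
μT²/4π² = 1.024×10¹² × (3.225×10⁶)² / 39.48 = 2.698×10²³ m³.
a = 6.462×10⁷ m = 64619 km.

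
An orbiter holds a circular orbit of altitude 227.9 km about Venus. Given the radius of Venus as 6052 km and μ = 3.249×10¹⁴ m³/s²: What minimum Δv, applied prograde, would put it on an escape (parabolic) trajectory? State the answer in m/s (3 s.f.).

Δv ≈ 2980 m/s

r = 6052 + 227.9 = 6279.9 km = 6.2799×10⁶ m.
Circular speed v_c = √(μ/r) = 7193 m/s.
Escape speed v_esc = √(2μ/r) = √2 × v_c = 10170 m/s.
Δv = v_esc − v_c = 2979 m/s.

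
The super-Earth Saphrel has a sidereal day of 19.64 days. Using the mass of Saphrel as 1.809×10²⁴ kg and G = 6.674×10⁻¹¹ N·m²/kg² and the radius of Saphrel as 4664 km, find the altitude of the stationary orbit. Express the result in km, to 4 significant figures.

μ = GM = 6.674×10⁻¹¹ × 1.809×10²⁴ = 1.207×10¹⁴ m³/s².
T = 19.64 days = 1.697×10⁶ s.
A synchronous orbit has period T, so by Kepler's third law a = (μT²/4π²)^(1/3).
μT²/4π² = 1.207×10¹⁴ × (1.697×10⁶)² / 39.48 = 8.806×10²⁴ m³.
a = 2.065×10⁸ m = 2.0650×10⁵ km.
Altitude h = a − R = 2.0650×10⁵ − 4664 = 2.0184×10⁵ km.

h_sync ≈ 2.018×10⁵ km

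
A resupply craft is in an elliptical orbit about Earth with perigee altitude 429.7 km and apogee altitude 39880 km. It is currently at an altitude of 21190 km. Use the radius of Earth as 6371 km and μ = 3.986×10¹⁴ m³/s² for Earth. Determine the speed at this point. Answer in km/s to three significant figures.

r_p = 6371 + 429.7 = 6800.7 km = 6.8007×10⁶ m.
r_a = 6371 + 39880 = 46251 km = 4.6251×10⁷ m.
r = 6371 + 21190 = 27561 km = 2.756×10⁷ m.
Semi-major axis a = (r_p + r_a)/2 = 26526 km = 2.653×10⁷ m.
Vis-viva: v² = μ(2/r − 1/a) = 3.986×10¹⁴ × (7.257×10⁻⁸ − 3.770×10⁻⁸) = 1.390×10⁷ m²/s².
v = 3728 m/s = 3.728 km/s.

v ≈ 3.73 km/s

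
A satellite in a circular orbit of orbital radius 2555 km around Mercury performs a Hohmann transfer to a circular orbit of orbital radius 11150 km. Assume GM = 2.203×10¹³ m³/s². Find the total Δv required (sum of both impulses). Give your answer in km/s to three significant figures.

r₁ = 2555 km = 2.555×10⁶ m.
r₂ = 11150 km = 1.115×10⁷ m.
Transfer ellipse a_t = (r₁ + r₂)/2 = 6.852×10⁶ m.
At r₁: circular v_c1 = √(μ/r₁) = 2936 m/s; transfer-periherm v_p = √[μ(2/r₁ − 1/a_t)] = 3746 m/s.
Δv₁ = v_p − v_c1 = 809.3 m/s.
At r₂: circular v_c2 = √(μ/r₂) = 1406 m/s; transfer-apoherm v_a = √[μ(2/r₂ − 1/a_t)] = 858.3 m/s.
Δv₂ = v_c2 − v_a = 547.3 m/s.
Total Δv = Δv₁ + Δv₂ = 1357 m/s = 1.357 km/s.

Δv_total ≈ 1.36 km/s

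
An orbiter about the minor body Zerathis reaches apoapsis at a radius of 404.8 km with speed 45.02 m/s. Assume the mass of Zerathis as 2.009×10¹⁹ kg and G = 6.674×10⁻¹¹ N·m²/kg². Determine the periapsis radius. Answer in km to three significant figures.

periapsis radius ≈ 178 km

μ = GM = 6.674×10⁻¹¹ × 2.009×10¹⁹ = 1.341×10⁹ m³/s².
r_a = 4.048×10⁵ m.
Specific energy ε = v²/2 − μ/r = -2.299×10³ J/kg, so a = −μ/(2ε) = 2.916×10⁵ m.
The apsides satisfy r_p + r_a = 2a, so the periapsis radius is 2a − r_a = 1.784×10⁵ m = 178.45 km.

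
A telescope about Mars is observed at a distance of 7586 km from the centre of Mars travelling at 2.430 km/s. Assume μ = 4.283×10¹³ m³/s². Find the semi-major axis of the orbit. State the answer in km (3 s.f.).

r = 7.586×10⁶ m.
Vis-viva rearranged: 1/a = 2/r − v²/μ = 2.636×10⁻⁷ − 1.379×10⁻⁷ = 1.258×10⁻⁷ m⁻¹.
a = 7.951×10⁶ m = 7950.7 km.

a ≈ 7950 km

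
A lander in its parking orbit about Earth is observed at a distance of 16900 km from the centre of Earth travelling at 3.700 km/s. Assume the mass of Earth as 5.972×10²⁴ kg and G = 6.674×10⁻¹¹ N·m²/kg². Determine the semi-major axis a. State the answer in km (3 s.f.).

μ = GM = 6.674×10⁻¹¹ × 5.972×10²⁴ = 3.986×10¹⁴ m³/s².
r = 1.690×10⁷ m.
Specific orbital energy ε = v²/2 − μ/r = (3700)²/2 − 3.986×10¹⁴/1.690×10⁷ = -1.674×10⁷ J/kg.
Since ε = −μ/(2a), a = −μ/(2ε) = 1.191×10⁷ m = 11905 km.

a ≈ 11900 km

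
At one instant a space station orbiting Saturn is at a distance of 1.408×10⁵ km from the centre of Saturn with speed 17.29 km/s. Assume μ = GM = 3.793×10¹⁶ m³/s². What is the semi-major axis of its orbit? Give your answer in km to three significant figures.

a ≈ 1.58×10⁵ km

r = 1.408×10⁸ m.
Vis-viva rearranged: 1/a = 2/r − v²/μ = 1.420×10⁻⁸ − 7.881×10⁻⁹ = 6.323×10⁻⁹ m⁻¹.
a = 1.582×10⁸ m = 1.5815×10⁵ km.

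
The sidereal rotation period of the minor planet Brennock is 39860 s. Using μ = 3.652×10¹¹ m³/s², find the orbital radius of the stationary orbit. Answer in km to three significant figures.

A synchronous orbit has period T, so by Kepler's third law a = (μT²/4π²)^(1/3).
μT²/4π² = 3.652×10¹¹ × (3.986×10⁴)² / 39.48 = 1.470×10¹⁹ m³.
a = 2.450×10⁶ m = 2449.5 km.

r_sync ≈ 2450 km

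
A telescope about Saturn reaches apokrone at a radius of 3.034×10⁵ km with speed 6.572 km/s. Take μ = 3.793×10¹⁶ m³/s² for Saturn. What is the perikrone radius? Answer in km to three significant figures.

r_a = 3.034×10⁸ m.
Specific energy ε = v²/2 − μ/r = -1.034×10⁸ J/kg, so a = −μ/(2ε) = 1.834×10⁸ m.
The apsides satisfy r_p + r_a = 2a, so the perikrone radius is 2a − r_a = 6.335×10⁷ m = 63354 km.

perikrone radius ≈ 63400 km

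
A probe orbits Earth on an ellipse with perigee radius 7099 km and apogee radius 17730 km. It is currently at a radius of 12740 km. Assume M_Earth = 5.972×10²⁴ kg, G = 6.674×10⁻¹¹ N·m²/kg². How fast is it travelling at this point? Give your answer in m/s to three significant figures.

v ≈ 5520 m/s

μ = GM = 6.674×10⁻¹¹ × 5.972×10²⁴ = 3.986×10¹⁴ m³/s².
Semi-major axis a = (r_p + r_a)/2 = 12414 km = 1.241×10⁷ m.
Vis-viva: v² = μ(2/r − 1/a) = 3.986×10¹⁴ × (1.570×10⁻⁷ − 8.055×10⁻⁸) = 3.046×10⁷ m²/s².
v = 5519 m/s.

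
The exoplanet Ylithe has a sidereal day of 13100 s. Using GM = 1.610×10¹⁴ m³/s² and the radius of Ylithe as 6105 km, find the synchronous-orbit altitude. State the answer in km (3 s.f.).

A synchronous orbit has period T, so by Kepler's third law a = (μT²/4π²)^(1/3).
μT²/4π² = 1.610×10¹⁴ × (1.310×10⁴)² / 39.48 = 6.999×10²⁰ m³.
a = 8.878×10⁶ m = 8878.4 km.
Altitude h = a − R = 8878.4 − 6105 = 2773.4 km.

h_sync ≈ 2770 km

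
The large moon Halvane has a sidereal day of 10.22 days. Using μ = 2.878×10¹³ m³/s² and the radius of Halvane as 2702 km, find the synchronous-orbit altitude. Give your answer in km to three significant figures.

T = 10.22 days = 8.830×10⁵ s.
A synchronous orbit has period T, so by Kepler's third law a = (μT²/4π²)^(1/3).
μT²/4π² = 2.878×10¹³ × (8.830×10⁵)² / 39.48 = 5.684×10²³ m³.
a = 8.284×10⁷ m = 82836 km.
Altitude h = a − R = 82836 − 2702 = 80134 km.

h_sync ≈ 80100 km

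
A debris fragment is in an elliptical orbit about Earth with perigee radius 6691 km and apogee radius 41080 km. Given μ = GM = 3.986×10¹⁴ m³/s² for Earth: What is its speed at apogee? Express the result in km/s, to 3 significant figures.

Semi-major axis a = (r_p + r_a)/2 = 23886 km = 2.389×10⁷ m.
Vis-viva: v² = μ(2/r − 1/a) = 3.986×10¹⁴ × (4.869×10⁻⁸ − 4.187×10⁻⁸) = 2.718×10⁶ m²/s².
v = 1649 m/s = 1.649 km/s.

v ≈ 1.65 km/s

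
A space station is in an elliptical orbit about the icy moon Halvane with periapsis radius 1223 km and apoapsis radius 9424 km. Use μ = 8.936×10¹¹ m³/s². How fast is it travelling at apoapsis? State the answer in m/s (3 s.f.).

v ≈ 148 m/s

Semi-major axis a = (r_p + r_a)/2 = 5323.5 km = 5.324×10⁶ m.
Vis-viva: v² = μ(2/r − 1/a) = 8.936×10¹¹ × (2.122×10⁻⁷ − 1.878×10⁻⁷) = 2.178×10⁴ m²/s².
v = 147.6 m/s.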